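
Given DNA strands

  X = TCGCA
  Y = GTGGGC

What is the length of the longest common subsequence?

Let dp[i][j] be the LCS length of the first i bases of X and the first j bases of Y. dp[i][j] = dp[i-1][j-1]+1 when the i-th and j-th bases match, else max(dp[i-1][j], dp[i][j-1]).
    ·  G  T  G  G  G  C
 ·  0  0  0  0  0  0  0
 T  0  0  1  1  1  1  1
 C  0  0  1  1  1  1  2
 G  0  1  1  2  2  2  2
 C  0  1  1  2  2  2  3
 A  0  1  1  2  2  2  3
dp[5][6] = 3. One LCS (by backtracking along matches): TGC.

3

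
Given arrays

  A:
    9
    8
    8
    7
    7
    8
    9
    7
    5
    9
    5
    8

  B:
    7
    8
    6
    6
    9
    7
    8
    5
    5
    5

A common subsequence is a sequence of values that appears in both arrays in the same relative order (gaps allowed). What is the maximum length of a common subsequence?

6

Let dp[i][j] be the LCS length of the first i values of A and the first j values of B. dp[i][j] = dp[i-1][j-1]+1 when the i-th and j-th values match, else max(dp[i-1][j], dp[i][j-1]).
    ·  7  8  6  6  9  7  8  5  5  5
 ·  0  0  0  0  0  0  0  0  0  0  0
 9  0  0  0  0  0  1  1  1  1  1  1
 8  0  0  1  1  1  1  1  2  2  2  2
 8  0  0  1  1  1  1  1  2  2  2  2
 7  0  1  1  1  1  1  2  2  2  2  2
 7  0  1  1  1  1  1  2  2  2  2  2
 8  0  1  2  2  2  2  2  3  3  3  3
 9  0  1  2  2  2  3  3  3  3  3  3
 7  0  1  2  2  2  3  4  4  4  4  4
 5  0  1  2  2  2  3  4  4  5  5  5
 9  0  1  2  2  2  3  4  4  5  5  5
 5  0  1  2  2  2  3  4  4  5  6  6
 8  0  1  2  2  2  3  4  5  5  6  6
dp[12][10] = 6. One LCS (by backtracking along matches): 7, 8, 9, 7, 5, 5.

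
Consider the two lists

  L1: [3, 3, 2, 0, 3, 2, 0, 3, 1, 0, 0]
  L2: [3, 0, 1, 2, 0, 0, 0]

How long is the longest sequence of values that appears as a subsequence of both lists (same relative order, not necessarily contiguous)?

6

Match 3 [2,1], then 0 [4,2], then 2 [6,4], then 0 [7,5], then 0 [10,6], then 0 [11,7] — 6 values in the same relative order in both. The LCS DP gives dp[11][7] = 6, so this is optimal.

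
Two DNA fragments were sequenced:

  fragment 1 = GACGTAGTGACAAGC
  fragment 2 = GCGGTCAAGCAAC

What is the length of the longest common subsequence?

10

Pick G [1,1], C [3,2], G [4,4], T [5,5], A [6,8], G [9,9], C [11,10], A [12,11], A [13,12], C [15,13]; all 10 bases appear in both, in order. Since dp[15][13] = 10, nothing longer is possible.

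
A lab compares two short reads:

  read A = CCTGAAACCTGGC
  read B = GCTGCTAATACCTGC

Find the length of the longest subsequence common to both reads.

Pick C [1,2], then C [2,5], then T [3,6], then A [5,7], then A [6,8], then A [7,10], then C [8,11], then C [9,12], then T [10,13], then G [12,14], then C [13,15]; all 11 bases appear in both, in order, and the DP table's final entry dp[13][15] is also 11, so no common subsequence is longer.

11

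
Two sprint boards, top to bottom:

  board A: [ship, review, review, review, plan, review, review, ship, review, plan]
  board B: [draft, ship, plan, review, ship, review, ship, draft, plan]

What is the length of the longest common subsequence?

One common subsequence of length 6: ship at board A[1]=board B[2], plan at board A[5]=board B[3], review at board A[6]=board B[4], review at board A[7]=board B[6], ship at board A[8]=board B[7], plan at board A[10]=board B[9]. The LCS DP gives dp[10][9] = 6, so this is optimal.

6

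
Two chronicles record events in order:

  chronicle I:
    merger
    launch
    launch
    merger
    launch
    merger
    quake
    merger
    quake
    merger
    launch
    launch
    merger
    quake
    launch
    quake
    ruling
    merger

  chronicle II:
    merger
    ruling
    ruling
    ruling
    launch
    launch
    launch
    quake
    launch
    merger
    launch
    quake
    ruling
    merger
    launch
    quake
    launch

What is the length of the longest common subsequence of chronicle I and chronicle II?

Taking merger (chronicle I #1, chronicle II #1) → launch (chronicle I #2, chronicle II #5) → launch (chronicle I #3, chronicle II #6) → launch (chronicle I #5, chronicle II #7) → quake (chronicle I #7, chronicle II #8) → merger (chronicle I #8, chronicle II #10) → quake (chronicle I #9, chronicle II #12) → merger (chronicle I #10, chronicle II #14) → launch (chronicle I #12, chronicle II #15) → quake (chronicle I #14, chronicle II #16) → launch (chronicle I #15, chronicle II #17) gives a common subsequence of length 11. The LCS DP gives dp[18][17] = 11, so this is optimal.

11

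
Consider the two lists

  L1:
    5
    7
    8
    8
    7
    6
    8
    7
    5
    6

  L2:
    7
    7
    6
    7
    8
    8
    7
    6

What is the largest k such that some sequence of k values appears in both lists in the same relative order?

6

One common subsequence of length 6: 7 [2,1], then 7 [5,2], then 6 [6,3], then 8 [7,6], then 7 [8,7], then 6 [10,8]. Since dp[10][8] = 6, nothing longer is possible.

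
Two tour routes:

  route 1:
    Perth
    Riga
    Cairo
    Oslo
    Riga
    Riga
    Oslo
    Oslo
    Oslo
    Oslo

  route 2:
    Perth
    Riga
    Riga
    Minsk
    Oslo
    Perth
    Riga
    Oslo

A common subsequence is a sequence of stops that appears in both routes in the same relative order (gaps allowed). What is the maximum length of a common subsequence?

5

Pick Perth at route 1[1]=route 2[1] → Riga at route 1[2]=route 2[3] → Oslo at route 1[4]=route 2[5] → Riga at route 1[6]=route 2[7] → Oslo at route 1[10]=route 2[8]; all 5 stops appear in both, in order. dp[10][8] = 5 confirms this is the maximum.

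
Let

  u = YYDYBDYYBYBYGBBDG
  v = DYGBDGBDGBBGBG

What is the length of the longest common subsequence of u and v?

9

Match Y [1,2], then D [3,5], then B [5,7], then D [6,8], then B [9,10], then B [11,11], then G [13,12], then B [15,13], then G [17,14] — 9 characters in the same relative order in both. Since dp[17][14] = 9, nothing longer is possible.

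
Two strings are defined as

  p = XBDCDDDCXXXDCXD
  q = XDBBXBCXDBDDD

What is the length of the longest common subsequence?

7

Taking X (p #1, q #5) → B (p #2, q #6) → C (p #4, q #7) → D (p #5, q #9) → D (p #7, q #11) → D (p #12, q #12) → D (p #15, q #13) gives a common subsequence of length 7. dp[15][13] = 7 confirms this is the maximum.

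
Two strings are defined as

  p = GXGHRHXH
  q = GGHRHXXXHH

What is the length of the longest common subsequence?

Match G (p #1, q #1), then G (p #3, q #2), then H (p #4, q #3), then R (p #5, q #4), then H (p #6, q #5), then X (p #7, q #8), then H (p #8, q #10) — 7 characters in the same relative order in both. Since dp[8][10] = 7, nothing longer is possible.

7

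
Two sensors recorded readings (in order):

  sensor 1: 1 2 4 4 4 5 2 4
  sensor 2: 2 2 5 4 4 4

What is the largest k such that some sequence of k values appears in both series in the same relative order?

Taking 2 (sensor 1 #2, sensor 2 #2); then 4 (sensor 1 #4, sensor 2 #4); then 4 (sensor 1 #5, sensor 2 #5); then 4 (sensor 1 #8, sensor 2 #6) gives a common subsequence of length 4, and the DP table's final entry dp[8][6] is also 4, so no common subsequence is longer.

4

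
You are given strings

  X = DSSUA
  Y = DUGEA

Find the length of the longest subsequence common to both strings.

Taking D at X[1]=Y[1]; then U at X[4]=Y[2]; then A at X[5]=Y[5] gives a common subsequence of length 3. Since dp[5][5] = 3, nothing longer is possible.

3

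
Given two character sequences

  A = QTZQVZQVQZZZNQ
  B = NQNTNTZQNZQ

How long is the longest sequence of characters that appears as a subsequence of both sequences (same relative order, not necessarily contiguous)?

6

One common subsequence of length 6: Q [1,2] → T [2,6] → Z [3,7] → Q [4,8] → Z [12,10] → Q [14,11]. Since dp[14][11] = 6, nothing longer is possible.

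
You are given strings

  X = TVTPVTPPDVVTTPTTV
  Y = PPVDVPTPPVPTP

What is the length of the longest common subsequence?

Taking V [2,5], then P [4,6], then T [6,7], then P [7,8], then P [8,9], then V [10,10], then T [13,12], then P [14,13] gives a common subsequence of length 8. Since dp[17][13] = 8, nothing longer is possible.

8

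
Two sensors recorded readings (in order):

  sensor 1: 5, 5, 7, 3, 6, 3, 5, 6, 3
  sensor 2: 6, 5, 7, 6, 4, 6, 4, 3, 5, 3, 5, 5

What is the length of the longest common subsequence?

6

Let dp[i][j] be the LCS length of the first i values of sensor 1 and the first j values of sensor 2. dp[i][j] = dp[i-1][j-1]+1 when the i-th and j-th values match, else max(dp[i-1][j], dp[i][j-1]).
    ·  6  5  7  6  4  6  4  3  5  3  5  5
 ·  0  0  0  0  0  0  0  0  0  0  0  0  0
 5  0  0  1  1  1  1  1  1  1  1  1  1  1
 5  0  0  1  1  1  1  1  1  1  2  2  2  2
 7  0  0  1  2  2  2  2  2  2  2  2  2  2
 3  0  0  1  2  2  2  2  2  3  3  3  3  3
 6  0  1  1  2  3  3  3  3  3  3  3  3  3
 3  0  1  1  2  3  3  3  3  4  4  4  4  4
 5  0  1  2  2  3  3  3  3  4  5  5  5  5
 6  0  1  2  2  3  3  4  4  4  5  5  5  5
 3  0  1  2  2  3  3  4  4  5  5  6  6  6
dp[9][12] = 6. One LCS (by backtracking along matches): 5, 7, 6, 3, 5, 3.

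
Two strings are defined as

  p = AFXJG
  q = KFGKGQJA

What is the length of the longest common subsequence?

2

One common subsequence of length 2: F [2,2], then J [4,7], and the DP table's final entry dp[5][8] is also 2, so no common subsequence is longer.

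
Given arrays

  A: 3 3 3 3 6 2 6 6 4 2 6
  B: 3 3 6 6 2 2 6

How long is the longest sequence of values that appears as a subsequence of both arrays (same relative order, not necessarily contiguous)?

6

Let dp[i][j] be the LCS length of the first i values of A and the first j values of B. dp[i][j] = dp[i-1][j-1]+1 when the i-th and j-th values match, else max(dp[i-1][j], dp[i][j-1]).
    ·  3  3  6  6  2  2  6
 ·  0  0  0  0  0  0  0  0
 3  0  1  1  1  1  1  1  1
 3  0  1  2  2  2  2  2  2
 3  0  1  2  2  2  2  2  2
 3  0  1  2  2  2  2  2  2
 6  0  1  2  3  3  3  3  3
 2  0  1  2  3  3  4  4  4
 6  0  1  2  3  4  4  4  5
 6  0  1  2  3  4  4  4  5
 4  0  1  2  3  4  4  4  5
 2  0  1  2  3  4  5  5  5
 6  0  1  2  3  4  5  5  6
dp[11][7] = 6. One LCS (by backtracking along matches): 3, 3, 6, 2, 2, 6.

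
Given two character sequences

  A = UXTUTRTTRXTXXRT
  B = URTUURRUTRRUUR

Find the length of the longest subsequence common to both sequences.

7

Taking U [1,1]; then T [3,3]; then U [4,8]; then T [5,9]; then R [6,10]; then R [9,11]; then R [14,14] gives a common subsequence of length 7, and the DP table's final entry dp[15][14] is also 7, so no common subsequence is longer.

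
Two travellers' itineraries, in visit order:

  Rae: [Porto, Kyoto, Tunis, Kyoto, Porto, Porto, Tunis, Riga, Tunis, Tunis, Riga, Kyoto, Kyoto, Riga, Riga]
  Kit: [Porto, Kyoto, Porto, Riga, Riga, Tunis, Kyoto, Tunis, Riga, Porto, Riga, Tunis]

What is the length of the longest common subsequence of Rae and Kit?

Match Porto (Rae #1, Kit #1), then Kyoto (Rae #4, Kit #2), then Porto (Rae #5, Kit #3), then Riga (Rae #8, Kit #5), then Tunis (Rae #9, Kit #6), then Tunis (Rae #10, Kit #8), then Riga (Rae #11, Kit #9), then Riga (Rae #14, Kit #11) — 8 stops in the same relative order in both. Since dp[15][12] = 8, nothing longer is possible.

8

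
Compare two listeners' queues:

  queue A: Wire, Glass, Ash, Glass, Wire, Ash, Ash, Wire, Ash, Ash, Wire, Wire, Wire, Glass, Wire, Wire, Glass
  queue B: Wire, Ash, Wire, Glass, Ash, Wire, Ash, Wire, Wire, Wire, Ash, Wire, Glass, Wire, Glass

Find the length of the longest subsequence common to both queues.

One common subsequence of length 12: Wire [1,3] → Glass [2,4] → Ash [3,5] → Wire [5,6] → Ash [7,7] → Wire [8,8] → Wire [11,9] → Wire [12,10] → Wire [13,12] → Glass [14,13] → Wire [16,14] → Glass [17,15]. dp[17][15] = 12 confirms this is the maximum.

12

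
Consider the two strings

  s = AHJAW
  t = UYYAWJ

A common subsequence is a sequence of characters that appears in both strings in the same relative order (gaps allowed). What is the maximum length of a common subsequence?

2

Let dp[i][j] be the LCS length of the first i characters of s and the first j characters of t. dp[i][j] = dp[i-1][j-1]+1 when the i-th and j-th characters match, else max(dp[i-1][j], dp[i][j-1]).
    ·  U  Y  Y  A  W  J
 ·  0  0  0  0  0  0  0
 A  0  0  0  0  1  1  1
 H  0  0  0  0  1  1  1
 J  0  0  0  0  1  1  2
 A  0  0  0  0  1  1  2
 W  0  0  0  0  1  2  2
dp[5][6] = 2. One LCS (by backtracking along matches): AJ.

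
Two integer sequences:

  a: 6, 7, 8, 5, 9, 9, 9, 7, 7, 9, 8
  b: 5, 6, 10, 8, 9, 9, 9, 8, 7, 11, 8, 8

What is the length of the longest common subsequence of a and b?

7

Match 6 [1,2], then 8 [3,4], then 9 [5,5], then 9 [6,6], then 9 [7,7], then 7 [8,9], then 8 [11,12] — 7 values in the same relative order in both. Since dp[11][12] = 7, nothing longer is possible.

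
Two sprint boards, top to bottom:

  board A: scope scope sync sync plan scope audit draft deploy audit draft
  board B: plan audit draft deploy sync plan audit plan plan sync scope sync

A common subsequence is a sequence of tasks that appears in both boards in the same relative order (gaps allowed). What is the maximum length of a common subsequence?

5

Pick plan at board A[5]=board B[1], then audit at board A[7]=board B[2], then draft at board A[8]=board B[3], then deploy at board A[9]=board B[4], then audit at board A[10]=board B[7]; all 5 tasks appear in both, in order, and the DP table's final entry dp[11][12] is also 5, so no common subsequence is longer.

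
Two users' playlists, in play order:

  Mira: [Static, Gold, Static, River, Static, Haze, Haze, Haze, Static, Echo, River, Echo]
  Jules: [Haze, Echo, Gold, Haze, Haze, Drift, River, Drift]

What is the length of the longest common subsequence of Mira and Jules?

Pick Gold at Mira[2]=Jules[3], then Haze at Mira[6]=Jules[4], then Haze at Mira[7]=Jules[5], then River at Mira[11]=Jules[7]; all 4 songs appear in both, in order, and the DP table's final entry dp[12][8] is also 4, so no common subsequence is longer.

4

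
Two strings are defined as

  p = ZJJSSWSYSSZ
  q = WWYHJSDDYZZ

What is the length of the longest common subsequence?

Let dp[i][j] be the LCS length of the first i characters of p and the first j characters of q. dp[i][j] = dp[i-1][j-1]+1 when the i-th and j-th characters match, else max(dp[i-1][j], dp[i][j-1]).
    ·  W  W  Y  H  J  S  D  D  Y  Z  Z
 ·  0  0  0  0  0  0  0  0  0  0  0  0
 Z  0  0  0  0  0  0  0  0  0  0  1  1
 J  0  0  0  0  0  1  1  1  1  1  1  1
 J  0  0  0  0  0  1  1  1  1  1  1  1
 S  0  0  0  0  0  1  2  2  2  2  2  2
 S  0  0  0  0  0  1  2  2  2  2  2  2
 W  0  1  1  1  1  1  2  2  2  2  2  2
 S  0  1  1  1  1  1  2  2  2  2  2  2
 Y  0  1  1  2  2  2  2  2  2  3  3  3
 S  0  1  1  2  2  2  3  3  3  3  3  3
 S  0  1  1  2  2  2  3  3  3  3  3  3
 Z  0  1  1  2  2  2  3  3  3  3  4  4
dp[11][11] = 4. One LCS (by backtracking along matches): JSYZ.

4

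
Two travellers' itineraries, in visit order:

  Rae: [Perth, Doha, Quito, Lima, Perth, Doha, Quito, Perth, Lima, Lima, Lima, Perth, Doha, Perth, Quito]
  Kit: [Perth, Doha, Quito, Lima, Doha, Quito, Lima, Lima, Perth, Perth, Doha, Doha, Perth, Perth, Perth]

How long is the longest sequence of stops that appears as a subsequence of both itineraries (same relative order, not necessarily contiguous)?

11

One common subsequence of length 11: Perth [1,1], then Doha [2,2], then Quito [3,3], then Lima [4,4], then Doha [6,5], then Quito [7,6], then Lima [9,7], then Lima [10,8], then Perth [12,10], then Doha [13,12], then Perth [14,15]. Since dp[15][15] = 11, nothing longer is possible.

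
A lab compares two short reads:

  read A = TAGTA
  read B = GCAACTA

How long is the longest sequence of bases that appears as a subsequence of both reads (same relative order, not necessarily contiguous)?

Let dp[i][j] be the LCS length of the first i bases of read A and the first j bases of read B. dp[i][j] = dp[i-1][j-1]+1 when the i-th and j-th bases match, else max(dp[i-1][j], dp[i][j-1]).
    ·  G  C  A  A  C  T  A
 ·  0  0  0  0  0  0  0  0
 T  0  0  0  0  0  0  1  1
 A  0  0  0  1  1  1  1  2
 G  0  1  1  1  1  1  1  2
 T  0  1  1  1  1  1  2  2
 A  0  1  1  2  2  2  2  3
dp[5][7] = 3. One LCS (by backtracking along matches): ATA.

3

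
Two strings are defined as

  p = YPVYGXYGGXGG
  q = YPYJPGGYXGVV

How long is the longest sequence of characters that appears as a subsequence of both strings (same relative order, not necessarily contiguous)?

Taking Y [1,1], then P [2,2], then Y [4,3], then G [5,7], then Y [7,8], then X [10,9], then G [11,10] gives a common subsequence of length 7. dp[12][12] = 7 confirms this is the maximum.

7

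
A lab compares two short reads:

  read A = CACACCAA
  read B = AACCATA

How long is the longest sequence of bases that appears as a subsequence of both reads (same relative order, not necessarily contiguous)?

6

Taking A [2,1] → A [4,2] → C [5,3] → C [6,4] → A [7,5] → A [8,7] gives a common subsequence of length 6. dp[8][7] = 6 confirms this is the maximum.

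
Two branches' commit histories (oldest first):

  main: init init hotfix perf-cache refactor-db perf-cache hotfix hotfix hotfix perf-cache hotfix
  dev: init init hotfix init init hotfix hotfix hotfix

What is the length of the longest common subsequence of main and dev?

6

Match init at main[1]=dev[1], init at main[2]=dev[2], hotfix at main[3]=dev[3], hotfix at main[8]=dev[6], hotfix at main[9]=dev[7], hotfix at main[11]=dev[8] — 6 commits in the same relative order in both, and the DP table's final entry dp[11][8] is also 6, so no common subsequence is longer.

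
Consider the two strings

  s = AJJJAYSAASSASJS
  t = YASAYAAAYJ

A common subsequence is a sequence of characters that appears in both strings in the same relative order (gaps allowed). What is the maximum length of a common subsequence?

Let dp[i][j] be the LCS length of the first i characters of s and the first j characters of t. dp[i][j] = dp[i-1][j-1]+1 when the i-th and j-th characters match, else max(dp[i-1][j], dp[i][j-1]).
    ·  Y  A  S  A  Y  A  A  A  Y  J
 ·  0  0  0  0  0  0  0  0  0  0  0
 A  0  0  1  1  1  1  1  1  1  1  1
 J  0  0  1  1  1  1  1  1  1  1  2
 J  0  0  1  1  1  1  1  1  1  1  2
 J  0  0  1  1  1  1  1  1  1  1  2
 A  0  0  1  1  2  2  2  2  2  2  2
 Y  0  1  1  1  2  3  3  3  3  3  3
 S  0  1  1  2  2  3  3  3  3  3  3
 A  0  1  2  2  3  3  4  4  4  4  4
 A  0  1  2  2  3  3  4  5  5  5  5
 S  0  1  2  3  3  3  4  5  5  5  5
 S  0  1  2  3  3  3  4  5  5  5  5
 A  0  1  2  3  4  4  4  5  6  6  6
 S  0  1  2  3  4  4  4  5  6  6  6
 J  0  1  2  3  4  4  4  5  6  6  7
 S  0  1  2  3  4  4  4  5  6  6  7
dp[15][10] = 7. One LCS (by backtracking along matches): AAYAAAJ.

7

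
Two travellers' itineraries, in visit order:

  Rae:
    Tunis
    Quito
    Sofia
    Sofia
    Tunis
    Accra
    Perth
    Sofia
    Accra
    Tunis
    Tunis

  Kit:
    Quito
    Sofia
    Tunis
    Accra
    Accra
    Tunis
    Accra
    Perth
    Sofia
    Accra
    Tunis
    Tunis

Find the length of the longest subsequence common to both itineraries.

9

Match Quito [2,1], Sofia [3,2], Tunis [5,6], Accra [6,7], Perth [7,8], Sofia [8,9], Accra [9,10], Tunis [10,11], Tunis [11,12] — 9 stops in the same relative order in both, and the DP table's final entry dp[11][12] is also 9, so no common subsequence is longer.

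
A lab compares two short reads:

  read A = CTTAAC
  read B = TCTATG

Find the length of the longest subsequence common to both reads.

3

Let dp[i][j] be the LCS length of the first i bases of read A and the first j bases of read B. dp[i][j] = dp[i-1][j-1]+1 when the i-th and j-th bases match, else max(dp[i-1][j], dp[i][j-1]).
    ·  T  C  T  A  T  G
 ·  0  0  0  0  0  0  0
 C  0  0  1  1  1  1  1
 T  0  1  1  2  2  2  2
 T  0  1  1  2  2  3  3
 A  0  1  1  2  3  3  3
 A  0  1  1  2  3  3  3
 C  0  1  2  2  3  3  3
dp[6][6] = 3. One LCS (by backtracking along matches): CTT.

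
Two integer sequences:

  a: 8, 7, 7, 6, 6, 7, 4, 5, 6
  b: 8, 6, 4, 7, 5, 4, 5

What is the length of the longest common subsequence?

5

Taking 8 at a[1]=b[1], then 6 at a[4]=b[2], then 7 at a[6]=b[4], then 4 at a[7]=b[6], then 5 at a[8]=b[7] gives a common subsequence of length 5, and the DP table's final entry dp[9][7] is also 5, so no common subsequence is longer.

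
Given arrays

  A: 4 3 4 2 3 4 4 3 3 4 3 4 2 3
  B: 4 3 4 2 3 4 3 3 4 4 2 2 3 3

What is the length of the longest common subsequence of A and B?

12

One common subsequence of length 12: 4 [1,1], then 3 [2,2], then 4 [3,3], then 2 [4,4], then 3 [5,5], then 4 [7,6], then 3 [8,7], then 3 [9,8], then 4 [10,9], then 4 [12,10], then 2 [13,12], then 3 [14,14]. The LCS DP gives dp[14][14] = 12, so this is optimal.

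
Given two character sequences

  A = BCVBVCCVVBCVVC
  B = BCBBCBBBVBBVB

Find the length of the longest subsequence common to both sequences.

One common subsequence of length 7: B [1,1]; then C [2,2]; then B [4,4]; then C [6,5]; then V [8,9]; then V [9,12]; then B [10,13]. dp[14][13] = 7 confirms this is the maximum.

7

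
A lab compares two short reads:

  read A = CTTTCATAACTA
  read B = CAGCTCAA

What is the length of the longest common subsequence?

Taking C [1,4], then T [4,5], then C [5,6], then A [9,7], then A [12,8] gives a common subsequence of length 5, and the DP table's final entry dp[12][8] is also 5, so no common subsequence is longer.

5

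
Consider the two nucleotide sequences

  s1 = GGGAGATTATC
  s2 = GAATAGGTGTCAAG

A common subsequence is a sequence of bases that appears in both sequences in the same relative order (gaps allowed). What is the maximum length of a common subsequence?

7

Taking G at s1[3]=s2[1] → A at s1[4]=s2[2] → A at s1[6]=s2[3] → T at s1[7]=s2[4] → T at s1[8]=s2[8] → T at s1[10]=s2[10] → C at s1[11]=s2[11] gives a common subsequence of length 7. The LCS DP gives dp[11][14] = 7, so this is optimal.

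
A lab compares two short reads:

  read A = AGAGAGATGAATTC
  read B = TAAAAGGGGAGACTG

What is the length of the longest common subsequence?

Taking A at read A[1]=read B[5], then G at read A[2]=read B[8], then G at read A[4]=read B[9], then A at read A[5]=read B[10], then G at read A[6]=read B[11], then A at read A[7]=read B[12], then T at read A[8]=read B[14], then G at read A[9]=read B[15] gives a common subsequence of length 8. Since dp[14][15] = 8, nothing longer is possible.

8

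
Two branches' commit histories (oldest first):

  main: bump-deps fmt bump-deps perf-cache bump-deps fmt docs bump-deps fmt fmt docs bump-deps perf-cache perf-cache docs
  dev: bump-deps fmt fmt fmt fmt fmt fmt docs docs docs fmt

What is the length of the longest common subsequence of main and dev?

Pick bump-deps (main #1, dev #1); then fmt (main #2, dev #4); then fmt (main #6, dev #5); then fmt (main #9, dev #6); then fmt (main #10, dev #7); then docs (main #11, dev #9); then docs (main #15, dev #10); all 7 commits appear in both, in order. Since dp[15][11] = 7, nothing longer is possible.

7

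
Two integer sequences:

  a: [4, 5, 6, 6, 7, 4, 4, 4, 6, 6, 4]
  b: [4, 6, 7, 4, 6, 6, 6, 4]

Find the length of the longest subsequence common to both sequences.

7

Let dp[i][j] be the LCS length of the first i values of a and the first j values of b. dp[i][j] = dp[i-1][j-1]+1 when the i-th and j-th values match, else max(dp[i-1][j], dp[i][j-1]).
    ·  4  6  7  4  6  6  6  4
 ·  0  0  0  0  0  0  0  0  0
 4  0  1  1  1  1  1  1  1  1
 5  0  1  1  1  1  1  1  1  1
 6  0  1  2  2  2  2  2  2  2
 6  0  1  2  2  2  3  3  3  3
 7  0  1  2  3  3  3  3  3  3
 4  0  1  2  3  4  4  4  4  4
 4  0  1  2  3  4  4  4  4  5
 4  0  1  2  3  4  4  4  4  5
 6  0  1  2  3  4  5  5  5  5
 6  0  1  2  3  4  5  6  6  6
 4  0  1  2  3  4  5  6  6  7
dp[11][8] = 7. One LCS (by backtracking along matches): 4, 6, 7, 4, 6, 6, 4.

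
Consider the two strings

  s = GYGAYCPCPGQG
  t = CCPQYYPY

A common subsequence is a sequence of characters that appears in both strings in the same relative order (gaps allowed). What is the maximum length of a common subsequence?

4

Taking C at s[6]=t[1], then C at s[8]=t[2], then P at s[9]=t[3], then Q at s[11]=t[4] gives a common subsequence of length 4, and the DP table's final entry dp[12][8] is also 4, so no common subsequence is longer.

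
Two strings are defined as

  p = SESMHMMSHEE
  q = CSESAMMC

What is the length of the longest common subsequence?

5

Let dp[i][j] be the LCS length of the first i characters of p and the first j characters of q. dp[i][j] = dp[i-1][j-1]+1 when the i-th and j-th characters match, else max(dp[i-1][j], dp[i][j-1]).
    ·  C  S  E  S  A  M  M  C
 ·  0  0  0  0  0  0  0  0  0
 S  0  0  1  1  1  1  1  1  1
 E  0  0  1  2  2  2  2  2  2
 S  0  0  1  2  3  3  3  3  3
 M  0  0  1  2  3  3  4  4  4
 H  0  0  1  2  3  3  4  4  4
 M  0  0  1  2  3  3  4  5  5
 M  0  0  1  2  3  3  4  5  5
 S  0  0  1  2  3  3  4  5  5
 H  0  0  1  2  3  3  4  5  5
 E  0  0  1  2  3  3  4  5  5
 E  0  0  1  2  3  3  4  5  5
dp[11][8] = 5. One LCS (by backtracking along matches): SESMM.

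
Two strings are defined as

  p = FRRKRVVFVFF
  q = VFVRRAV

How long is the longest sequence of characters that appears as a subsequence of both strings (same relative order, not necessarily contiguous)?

4

Pick F at p[1]=q[2] → R at p[2]=q[4] → R at p[3]=q[5] → V at p[9]=q[7]; all 4 characters appear in both, in order. dp[11][7] = 4 confirms this is the maximum.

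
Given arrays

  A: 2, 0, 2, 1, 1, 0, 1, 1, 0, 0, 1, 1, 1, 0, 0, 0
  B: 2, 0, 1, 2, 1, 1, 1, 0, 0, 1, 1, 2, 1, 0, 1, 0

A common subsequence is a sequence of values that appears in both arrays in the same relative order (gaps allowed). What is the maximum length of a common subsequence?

Match 2 (A #1, B #1); then 0 (A #2, B #2); then 2 (A #3, B #4); then 1 (A #5, B #5); then 1 (A #7, B #6); then 1 (A #8, B #7); then 0 (A #9, B #8); then 0 (A #10, B #9); then 1 (A #11, B #10); then 1 (A #12, B #11); then 1 (A #13, B #13); then 0 (A #14, B #14); then 0 (A #16, B #16) — 13 values in the same relative order in both. dp[16][16] = 13 confirms this is the maximum.

13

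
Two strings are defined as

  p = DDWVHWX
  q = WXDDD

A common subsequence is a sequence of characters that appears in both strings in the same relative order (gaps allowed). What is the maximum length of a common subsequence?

Let dp[i][j] be the LCS length of the first i characters of p and the first j characters of q. dp[i][j] = dp[i-1][j-1]+1 when the i-th and j-th characters match, else max(dp[i-1][j], dp[i][j-1]).
    ·  W  X  D  D  D
 ·  0  0  0  0  0  0
 D  0  0  0  1  1  1
 D  0  0  0  1  2  2
 W  0  1  1  1  2  2
 V  0  1  1  1  2  2
 H  0  1  1  1  2  2
 W  0  1  1  1  2  2
 X  0  1  2  2  2  2
dp[7][5] = 2. One LCS (by backtracking along matches): DD.

2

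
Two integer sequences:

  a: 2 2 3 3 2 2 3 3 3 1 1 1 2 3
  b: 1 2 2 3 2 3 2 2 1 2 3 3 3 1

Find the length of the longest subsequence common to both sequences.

10

Taking 2 (a #1, b #2) → 2 (a #2, b #3) → 3 (a #3, b #4) → 3 (a #4, b #6) → 2 (a #5, b #8) → 2 (a #6, b #10) → 3 (a #7, b #11) → 3 (a #8, b #12) → 3 (a #9, b #13) → 1 (a #12, b #14) gives a common subsequence of length 10. The LCS DP gives dp[14][14] = 10, so this is optimal.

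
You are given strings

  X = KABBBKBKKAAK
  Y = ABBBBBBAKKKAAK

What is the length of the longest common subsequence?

10

Taking A [2,1], then B [3,5], then B [4,6], then B [5,7], then K [6,9], then K [8,10], then K [9,11], then A [10,12], then A [11,13], then K [12,14] gives a common subsequence of length 10. dp[12][14] = 10 confirms this is the maximum.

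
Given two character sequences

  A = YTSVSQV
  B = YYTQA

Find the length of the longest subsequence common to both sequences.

Taking Y (A #1, B #2), T (A #2, B #3), Q (A #6, B #4) gives a common subsequence of length 3. Since dp[7][5] = 3, nothing longer is possible.

3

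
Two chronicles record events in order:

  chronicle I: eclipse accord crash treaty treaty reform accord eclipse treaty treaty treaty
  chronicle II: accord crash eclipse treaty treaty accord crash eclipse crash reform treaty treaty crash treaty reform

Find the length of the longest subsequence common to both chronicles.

Match accord [2,1], then crash [3,2], then treaty [4,4], then treaty [5,5], then accord [7,6], then eclipse [8,8], then treaty [9,11], then treaty [10,12], then treaty [11,14] — 9 events in the same relative order in both, and the DP table's final entry dp[11][15] is also 9, so no common subsequence is longer.

9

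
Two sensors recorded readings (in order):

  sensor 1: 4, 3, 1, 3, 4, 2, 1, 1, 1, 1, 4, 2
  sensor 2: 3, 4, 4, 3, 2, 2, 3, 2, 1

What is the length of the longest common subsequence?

Pick 4 (sensor 1 #1, sensor 2 #3); then 3 (sensor 1 #2, sensor 2 #4); then 3 (sensor 1 #4, sensor 2 #7); then 2 (sensor 1 #6, sensor 2 #8); then 1 (sensor 1 #10, sensor 2 #9); all 5 values appear in both, in order. The LCS DP gives dp[12][9] = 5, so this is optimal.

5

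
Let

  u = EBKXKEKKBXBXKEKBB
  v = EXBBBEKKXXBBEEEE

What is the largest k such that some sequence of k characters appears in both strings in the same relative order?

Taking E at u[1]=v[1]; then B at u[2]=v[5]; then E at u[6]=v[6]; then K at u[7]=v[7]; then K at u[8]=v[8]; then X at u[10]=v[9]; then X at u[12]=v[10]; then B at u[16]=v[11]; then B at u[17]=v[12] gives a common subsequence of length 9, and the DP table's final entry dp[17][16] is also 9, so no common subsequence is longer.

9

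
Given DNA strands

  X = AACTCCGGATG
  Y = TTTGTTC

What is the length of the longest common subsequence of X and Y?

Let dp[i][j] be the LCS length of the first i bases of X and the first j bases of Y. dp[i][j] = dp[i-1][j-1]+1 when the i-th and j-th bases match, else max(dp[i-1][j], dp[i][j-1]).
    ·  T  T  T  G  T  T  C
 ·  0  0  0  0  0  0  0  0
 A  0  0  0  0  0  0  0  0
 A  0  0  0  0  0  0  0  0
 C  0  0  0  0  0  0  0  1
 T  0  1  1  1  1  1  1  1
 C  0  1  1  1  1  1  1  2
 C  0  1  1  1  1  1  1  2
 G  0  1  1  1  2  2  2  2
 G  0  1  1  1  2  2  2  2
 A  0  1  1  1  2  2  2  2
 T  0  1  2  2  2  3  3  3
 G  0  1  2  2  3  3  3  3
dp[11][7] = 3. One LCS (by backtracking along matches): TGT.

3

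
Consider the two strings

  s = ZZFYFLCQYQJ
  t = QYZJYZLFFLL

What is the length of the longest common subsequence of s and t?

5

Pick Z (s #1, t #3); then Z (s #2, t #6); then F (s #3, t #8); then F (s #5, t #9); then L (s #6, t #11); all 5 characters appear in both, in order. The LCS DP gives dp[11][11] = 5, so this is optimal.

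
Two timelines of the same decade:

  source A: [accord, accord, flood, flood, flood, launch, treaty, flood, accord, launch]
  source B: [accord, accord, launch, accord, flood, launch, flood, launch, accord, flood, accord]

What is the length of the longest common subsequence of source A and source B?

One common subsequence of length 7: accord at source A[1]=source B[2], accord at source A[2]=source B[4], flood at source A[3]=source B[5], flood at source A[5]=source B[7], launch at source A[6]=source B[8], flood at source A[8]=source B[10], accord at source A[9]=source B[11]. dp[10][11] = 7 confirms this is the maximum.

7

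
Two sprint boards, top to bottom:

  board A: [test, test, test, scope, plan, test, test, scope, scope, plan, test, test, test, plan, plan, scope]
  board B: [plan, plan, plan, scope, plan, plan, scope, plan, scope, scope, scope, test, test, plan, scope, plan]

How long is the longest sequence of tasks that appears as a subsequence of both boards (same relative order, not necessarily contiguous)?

One common subsequence of length 8: scope (board A #4, board B #7) → plan (board A #5, board B #8) → scope (board A #8, board B #10) → scope (board A #9, board B #11) → test (board A #12, board B #12) → test (board A #13, board B #13) → plan (board A #14, board B #14) → plan (board A #15, board B #16). dp[16][16] = 8 confirms this is the maximum.

8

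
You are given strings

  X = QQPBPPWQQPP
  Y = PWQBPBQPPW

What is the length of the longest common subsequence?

Let dp[i][j] be the LCS length of the first i characters of X and the first j characters of Y. dp[i][j] = dp[i-1][j-1]+1 when the i-th and j-th characters match, else max(dp[i-1][j], dp[i][j-1]).
    ·  P  W  Q  B  P  B  Q  P  P  W
 ·  0  0  0  0  0  0  0  0  0  0  0
 Q  0  0  0  1  1  1  1  1  1  1  1
 Q  0  0  0  1  1  1  1  2  2  2  2
 P  0  1  1  1  1  2  2  2  3  3  3
 B  0  1  1  1  2  2  3  3  3  3  3
 P  0  1  1  1  2  3  3  3  4  4  4
 P  0  1  1  1  2  3  3  3  4  5  5
 W  0  1  2  2  2  3  3  3  4  5  6
 Q  0  1  2  3  3  3  3  4  4  5  6
 Q  0  1  2  3  3  3  3  4  4  5  6
 P  0  1  2  3  3  4  4  4  5  5  6
 P  0  1  2  3  3  4  4  4  5  6  6
dp[11][10] = 6. One LCS (by backtracking along matches): QPBPPW.

6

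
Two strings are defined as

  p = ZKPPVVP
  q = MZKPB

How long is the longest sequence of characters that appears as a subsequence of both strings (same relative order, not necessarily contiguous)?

One common subsequence of length 3: Z at p[1]=q[2]; then K at p[2]=q[3]; then P at p[3]=q[4]. The LCS DP gives dp[7][5] = 3, so this is optimal.

3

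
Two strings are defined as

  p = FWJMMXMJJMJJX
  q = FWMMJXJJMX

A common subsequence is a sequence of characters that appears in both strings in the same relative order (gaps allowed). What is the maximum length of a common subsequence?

One common subsequence of length 9: F [1,1], then W [2,2], then M [4,3], then M [5,4], then X [6,6], then J [8,7], then J [9,8], then M [10,9], then X [13,10]. dp[13][10] = 9 confirms this is the maximum.

9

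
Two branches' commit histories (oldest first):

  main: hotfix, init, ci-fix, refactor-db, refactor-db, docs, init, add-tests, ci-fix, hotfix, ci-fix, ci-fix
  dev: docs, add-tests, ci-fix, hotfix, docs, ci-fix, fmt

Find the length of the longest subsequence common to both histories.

5

Match docs [6,1], then add-tests [8,2], then ci-fix [9,3], then hotfix [10,4], then ci-fix [11,6] — 5 commits in the same relative order in both. dp[12][7] = 5 confirms this is the maximum.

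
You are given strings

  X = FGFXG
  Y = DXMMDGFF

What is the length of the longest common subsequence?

2

Let dp[i][j] be the LCS length of the first i characters of X and the first j characters of Y. dp[i][j] = dp[i-1][j-1]+1 when the i-th and j-th characters match, else max(dp[i-1][j], dp[i][j-1]).
    ·  D  X  M  M  D  G  F  F
 ·  0  0  0  0  0  0  0  0  0
 F  0  0  0  0  0  0  0  1  1
 G  0  0  0  0  0  0  1  1  1
 F  0  0  0  0  0  0  1  2  2
 X  0  0  1  1  1  1  1  2  2
 G  0  0  1  1  1  1  2  2  2
dp[5][8] = 2. One LCS (by backtracking along matches): FF.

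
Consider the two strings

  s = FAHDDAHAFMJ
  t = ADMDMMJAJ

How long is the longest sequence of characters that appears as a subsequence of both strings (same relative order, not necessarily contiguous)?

One common subsequence of length 5: A at s[2]=t[1], then D at s[4]=t[2], then D at s[5]=t[4], then A at s[8]=t[8], then J at s[11]=t[9], and the DP table's final entry dp[11][9] is also 5, so no common subsequence is longer.

5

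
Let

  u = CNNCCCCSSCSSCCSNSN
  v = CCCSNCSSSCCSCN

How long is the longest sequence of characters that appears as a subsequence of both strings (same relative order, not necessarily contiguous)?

Taking C [1,1], C [4,2], C [5,3], C [7,6], S [9,7], S [11,8], S [12,9], C [13,10], C [14,11], S [15,12], N [18,14] gives a common subsequence of length 11. dp[18][14] = 11 confirms this is the maximum.

11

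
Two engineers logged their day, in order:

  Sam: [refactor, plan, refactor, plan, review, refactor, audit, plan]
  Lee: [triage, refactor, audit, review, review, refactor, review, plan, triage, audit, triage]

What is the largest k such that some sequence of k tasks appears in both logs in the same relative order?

4

One common subsequence of length 4: refactor (Sam #1, Lee #2), then refactor (Sam #3, Lee #6), then plan (Sam #4, Lee #8), then audit (Sam #7, Lee #10). The LCS DP gives dp[8][11] = 4, so this is optimal.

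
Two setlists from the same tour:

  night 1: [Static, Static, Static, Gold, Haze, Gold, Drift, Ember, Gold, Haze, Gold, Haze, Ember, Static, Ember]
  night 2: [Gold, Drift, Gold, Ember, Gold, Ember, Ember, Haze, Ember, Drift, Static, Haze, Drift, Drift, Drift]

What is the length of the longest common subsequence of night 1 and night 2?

Pick Gold [4,1] → Gold [6,3] → Ember [8,4] → Gold [9,5] → Haze [12,8] → Ember [13,9] → Static [14,11]; all 7 songs appear in both, in order, and the DP table's final entry dp[15][15] is also 7, so no common subsequence is longer.

7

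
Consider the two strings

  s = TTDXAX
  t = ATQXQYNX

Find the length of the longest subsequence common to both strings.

3

Taking T [1,2] → X [4,4] → X [6,8] gives a common subsequence of length 3. Since dp[6][8] = 3, nothing longer is possible.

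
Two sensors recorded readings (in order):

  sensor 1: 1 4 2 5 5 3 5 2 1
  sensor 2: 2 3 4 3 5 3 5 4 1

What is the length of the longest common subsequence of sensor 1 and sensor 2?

5

Match 4 (sensor 1 #2, sensor 2 #3) → 5 (sensor 1 #5, sensor 2 #5) → 3 (sensor 1 #6, sensor 2 #6) → 5 (sensor 1 #7, sensor 2 #7) → 1 (sensor 1 #9, sensor 2 #9) — 5 values in the same relative order in both. The LCS DP gives dp[9][9] = 5, so this is optimal.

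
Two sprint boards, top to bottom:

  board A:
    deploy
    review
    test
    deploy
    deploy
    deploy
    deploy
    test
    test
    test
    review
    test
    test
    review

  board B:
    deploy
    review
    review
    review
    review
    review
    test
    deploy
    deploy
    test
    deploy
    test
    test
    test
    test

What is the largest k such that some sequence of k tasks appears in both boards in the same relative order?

10

Taking deploy [1,1] → review [2,6] → test [3,7] → deploy [4,8] → deploy [5,9] → deploy [7,11] → test [9,12] → test [10,13] → test [12,14] → test [13,15] gives a common subsequence of length 10. Since dp[14][15] = 10, nothing longer is possible.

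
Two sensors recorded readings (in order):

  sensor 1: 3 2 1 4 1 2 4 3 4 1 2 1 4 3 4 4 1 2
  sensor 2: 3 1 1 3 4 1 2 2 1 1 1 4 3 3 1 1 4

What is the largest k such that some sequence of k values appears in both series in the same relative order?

Match 3 at sensor 1[1]=sensor 2[1], 1 at sensor 1[3]=sensor 2[2], 1 at sensor 1[5]=sensor 2[3], 3 at sensor 1[8]=sensor 2[4], 4 at sensor 1[9]=sensor 2[5], 1 at sensor 1[10]=sensor 2[6], 2 at sensor 1[11]=sensor 2[8], 1 at sensor 1[12]=sensor 2[11], 4 at sensor 1[13]=sensor 2[12], 3 at sensor 1[14]=sensor 2[14], 4 at sensor 1[16]=sensor 2[17] — 11 values in the same relative order in both, and the DP table's final entry dp[18][17] is also 11, so no common subsequence is longer.

11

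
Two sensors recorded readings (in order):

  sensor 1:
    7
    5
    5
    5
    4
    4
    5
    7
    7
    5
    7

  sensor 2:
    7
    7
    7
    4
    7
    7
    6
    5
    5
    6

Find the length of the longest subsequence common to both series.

5

Let dp[i][j] be the LCS length of the first i values of sensor 1 and the first j values of sensor 2. dp[i][j] = dp[i-1][j-1]+1 when the i-th and j-th values match, else max(dp[i-1][j], dp[i][j-1]).
    ·  7  7  7  4  7  7  6  5  5  6
 ·  0  0  0  0  0  0  0  0  0  0  0
 7  0  1  1  1  1  1  1  1  1  1  1
 5  0  1  1  1  1  1  1  1  2  2  2
 5  0  1  1  1  1  1  1  1  2  3  3
 5  0  1  1  1  1  1  1  1  2  3  3
 4  0  1  1  1  2  2  2  2  2  3  3
 4  0  1  1  1  2  2  2  2  2  3  3
 5  0  1  1  1  2  2  2  2  3  3  3
 7  0  1  2  2  2  3  3  3  3  3  3
 7  0  1  2  3  3  3  4  4  4  4  4
 5  0  1  2  3  3  3  4  4  5  5  5
 7  0  1  2  3  3  4  4  4  5  5  5
dp[11][10] = 5. One LCS (by backtracking along matches): 7, 4, 7, 7, 5.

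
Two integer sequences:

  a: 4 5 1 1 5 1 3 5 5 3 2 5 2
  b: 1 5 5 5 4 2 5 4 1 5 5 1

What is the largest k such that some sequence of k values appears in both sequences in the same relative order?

One common subsequence of length 6: 1 (a #4, b #1); then 5 (a #5, b #2); then 5 (a #8, b #3); then 5 (a #9, b #4); then 2 (a #11, b #6); then 5 (a #12, b #11). The LCS DP gives dp[13][12] = 6, so this is optimal.

6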